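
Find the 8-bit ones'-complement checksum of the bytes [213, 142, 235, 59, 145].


Sum = 794 mod 256 = 26
Complement = 229

229


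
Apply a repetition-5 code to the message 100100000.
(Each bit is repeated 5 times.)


Each bit -> 5 copies

111110000000000111110000000000000000000000000


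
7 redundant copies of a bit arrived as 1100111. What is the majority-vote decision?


Ones: 5 out of 7
Threshold: 4

1 (5/7 voted 1)


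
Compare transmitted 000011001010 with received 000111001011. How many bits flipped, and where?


XOR: 000100000001

2 error(s) at position(s): 3, 11


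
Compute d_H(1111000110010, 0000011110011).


XOR: 1111011000001
Count of 1s: 7

7


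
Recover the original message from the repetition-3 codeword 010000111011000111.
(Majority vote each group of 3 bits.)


Groups: 010, 000, 111, 011, 000, 111
Majority votes: 001101

001101


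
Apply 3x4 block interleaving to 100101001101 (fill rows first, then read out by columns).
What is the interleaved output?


Matrix:
  1001
  0100
  1101
Read columns: 101011000101

101011000101


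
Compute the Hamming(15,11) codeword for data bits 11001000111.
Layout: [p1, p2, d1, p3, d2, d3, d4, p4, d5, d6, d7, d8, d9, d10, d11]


Parity bits: p1=1, p2=1, p3=0, p4=0

111010001000111


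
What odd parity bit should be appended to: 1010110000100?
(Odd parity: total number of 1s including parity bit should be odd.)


Number of 1s in data: 5
Parity bit: 0

0


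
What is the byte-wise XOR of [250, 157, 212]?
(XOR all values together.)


XOR chain: 250 ^ 157 ^ 212 = 179

179


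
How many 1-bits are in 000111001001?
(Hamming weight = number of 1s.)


Counting 1s in 000111001001

5


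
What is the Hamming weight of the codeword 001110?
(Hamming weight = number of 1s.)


Counting 1s in 001110

3


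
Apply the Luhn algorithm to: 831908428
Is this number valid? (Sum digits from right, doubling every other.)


Luhn sum = 47
47 mod 10 = 7

Invalid (Luhn sum mod 10 = 7)


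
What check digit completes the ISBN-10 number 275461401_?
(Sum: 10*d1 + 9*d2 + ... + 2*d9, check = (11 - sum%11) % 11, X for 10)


Weighted sum: 210
210 mod 11 = 1

Check digit: X


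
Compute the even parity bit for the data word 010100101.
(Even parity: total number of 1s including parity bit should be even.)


Number of 1s in data: 4
Parity bit: 0

0


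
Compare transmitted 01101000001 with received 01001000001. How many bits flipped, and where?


XOR: 00100000000

1 error(s) at position(s): 2


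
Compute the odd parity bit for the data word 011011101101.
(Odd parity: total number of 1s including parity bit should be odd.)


Number of 1s in data: 8
Parity bit: 1

1


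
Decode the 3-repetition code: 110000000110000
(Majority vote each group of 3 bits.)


Groups: 110, 000, 000, 110, 000
Majority votes: 10010

10010


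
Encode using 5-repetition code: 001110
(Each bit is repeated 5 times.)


Each bit -> 5 copies

000000000011111111111111100000


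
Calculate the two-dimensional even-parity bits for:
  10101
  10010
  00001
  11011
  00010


Row parities: 10101
Column parities: 11111

Row P: 10101, Col P: 11111, Corner: 1


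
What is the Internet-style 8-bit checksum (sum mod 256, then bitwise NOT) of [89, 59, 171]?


Sum = 319 mod 256 = 63
Complement = 192

192


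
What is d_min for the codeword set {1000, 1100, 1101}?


Comparing all pairs, minimum distance: 1
Can detect 0 errors, correct 0 errors

1


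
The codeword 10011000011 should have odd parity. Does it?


Number of 1s: 5

Yes, parity is correct (5 ones)


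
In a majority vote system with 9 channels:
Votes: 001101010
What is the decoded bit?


Ones: 4 out of 9
Threshold: 5

0 (4/9 voted 1)


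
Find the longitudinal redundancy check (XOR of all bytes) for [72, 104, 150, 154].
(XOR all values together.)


XOR chain: 72 ^ 104 ^ 150 ^ 154 = 44

44


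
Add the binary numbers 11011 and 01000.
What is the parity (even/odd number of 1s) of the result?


11011 = 27
01000 = 8
Sum = 35 = 100011
1s count = 3

odd parity (3 ones in 100011)


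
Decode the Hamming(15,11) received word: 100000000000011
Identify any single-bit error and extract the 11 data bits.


Syndrome = 0: no error detected

Data: 00000000011 (no errors)


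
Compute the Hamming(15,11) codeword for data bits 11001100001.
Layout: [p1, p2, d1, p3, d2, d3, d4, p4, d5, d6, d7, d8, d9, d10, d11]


Parity bits: p1=0, p2=1, p3=0, p4=1

011010011100001


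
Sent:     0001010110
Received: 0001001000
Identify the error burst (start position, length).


XOR: 0000011110

Burst at position 5, length 4


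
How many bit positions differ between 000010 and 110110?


XOR: 110100
Count of 1s: 3

3


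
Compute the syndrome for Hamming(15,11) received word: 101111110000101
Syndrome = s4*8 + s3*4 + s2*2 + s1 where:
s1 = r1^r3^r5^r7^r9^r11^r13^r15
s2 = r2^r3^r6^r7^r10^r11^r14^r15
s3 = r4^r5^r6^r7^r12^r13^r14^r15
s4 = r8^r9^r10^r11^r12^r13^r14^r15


s1=0, s2=0, s3=0, s4=1

Syndrome = 8 (error at position 8)


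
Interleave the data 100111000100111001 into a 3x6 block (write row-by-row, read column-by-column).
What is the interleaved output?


Matrix:
  100111
  000100
  111001
Read columns: 101001001110100101

101001001110100101


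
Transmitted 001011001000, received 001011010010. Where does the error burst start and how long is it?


XOR: 000000011010

Burst at position 7, length 4


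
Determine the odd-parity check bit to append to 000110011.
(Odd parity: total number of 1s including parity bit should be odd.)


Number of 1s in data: 4
Parity bit: 1

1


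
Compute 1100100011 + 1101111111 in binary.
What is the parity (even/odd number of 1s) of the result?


1100100011 = 803
1101111111 = 895
Sum = 1698 = 11010100010
1s count = 5

odd parity (5 ones in 11010100010)


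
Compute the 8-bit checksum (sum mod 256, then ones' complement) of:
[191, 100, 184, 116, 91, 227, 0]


Sum = 909 mod 256 = 141
Complement = 114

114


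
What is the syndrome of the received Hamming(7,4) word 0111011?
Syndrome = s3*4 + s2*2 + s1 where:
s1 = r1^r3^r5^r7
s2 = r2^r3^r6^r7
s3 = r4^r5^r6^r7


s1=0, s2=0, s3=1

Syndrome = 4 (error at position 4)


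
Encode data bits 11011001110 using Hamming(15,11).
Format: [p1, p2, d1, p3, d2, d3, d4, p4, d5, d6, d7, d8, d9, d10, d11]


Parity bits: p1=1, p2=1, p3=1, p4=0

111110101001110


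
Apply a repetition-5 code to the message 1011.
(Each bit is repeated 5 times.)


Each bit -> 5 copies

11111000001111111111


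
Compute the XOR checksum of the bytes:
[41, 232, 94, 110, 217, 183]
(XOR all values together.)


XOR chain: 41 ^ 232 ^ 94 ^ 110 ^ 217 ^ 183 = 159

159


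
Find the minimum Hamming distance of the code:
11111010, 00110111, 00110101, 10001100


Comparing all pairs, minimum distance: 1
Can detect 0 errors, correct 0 errors

1


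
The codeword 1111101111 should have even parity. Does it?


Number of 1s: 9

No, parity error (9 ones)


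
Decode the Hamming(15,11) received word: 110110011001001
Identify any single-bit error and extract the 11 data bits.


Syndrome = 0: no error detected

Data: 01001001001 (no errors)


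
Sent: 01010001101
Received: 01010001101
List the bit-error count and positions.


XOR: 00000000000

0 errors (received matches sent)


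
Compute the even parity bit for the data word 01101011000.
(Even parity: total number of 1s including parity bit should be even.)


Number of 1s in data: 5
Parity bit: 1

1


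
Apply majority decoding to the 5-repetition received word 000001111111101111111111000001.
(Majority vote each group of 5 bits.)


Groups: 00000, 11111, 11101, 11111, 11110, 00001
Majority votes: 011110

011110


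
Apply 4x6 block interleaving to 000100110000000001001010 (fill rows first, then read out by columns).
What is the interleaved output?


Matrix:
  000100
  110000
  000001
  001010
Read columns: 010001000001100000010010

010001000001100000010010


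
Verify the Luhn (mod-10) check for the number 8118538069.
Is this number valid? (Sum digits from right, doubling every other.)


Luhn sum = 41
41 mod 10 = 1

Invalid (Luhn sum mod 10 = 1)


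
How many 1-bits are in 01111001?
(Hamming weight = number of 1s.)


Counting 1s in 01111001

5


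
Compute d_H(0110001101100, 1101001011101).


XOR: 1011000110001
Count of 1s: 6

6


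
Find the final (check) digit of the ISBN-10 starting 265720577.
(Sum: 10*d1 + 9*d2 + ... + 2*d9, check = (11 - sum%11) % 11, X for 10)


Weighted sum: 230
230 mod 11 = 10

Check digit: 1


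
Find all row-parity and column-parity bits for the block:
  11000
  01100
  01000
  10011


Row parities: 0011
Column parities: 01111

Row P: 0011, Col P: 01111, Corner: 0


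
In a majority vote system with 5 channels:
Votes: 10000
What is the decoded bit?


Ones: 1 out of 5
Threshold: 3

0 (1/5 voted 1)


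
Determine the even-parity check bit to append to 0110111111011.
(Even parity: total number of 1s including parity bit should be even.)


Number of 1s in data: 10
Parity bit: 0

0


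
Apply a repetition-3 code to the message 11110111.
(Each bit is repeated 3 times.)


Each bit -> 3 copies

111111111111000111111111


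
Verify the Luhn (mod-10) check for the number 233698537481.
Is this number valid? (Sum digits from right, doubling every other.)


Luhn sum = 57
57 mod 10 = 7

Invalid (Luhn sum mod 10 = 7)


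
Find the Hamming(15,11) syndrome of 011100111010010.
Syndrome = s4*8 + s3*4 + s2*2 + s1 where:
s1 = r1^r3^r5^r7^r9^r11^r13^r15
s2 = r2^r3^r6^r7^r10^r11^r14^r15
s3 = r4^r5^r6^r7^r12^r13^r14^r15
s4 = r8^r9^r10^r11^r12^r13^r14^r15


s1=0, s2=1, s3=1, s4=0

Syndrome = 6 (error at position 6)


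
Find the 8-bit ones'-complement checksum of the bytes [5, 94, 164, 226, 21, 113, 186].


Sum = 809 mod 256 = 41
Complement = 214

214


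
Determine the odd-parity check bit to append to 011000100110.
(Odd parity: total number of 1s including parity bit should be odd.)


Number of 1s in data: 5
Parity bit: 0

0


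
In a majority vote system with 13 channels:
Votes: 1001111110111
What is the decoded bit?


Ones: 10 out of 13
Threshold: 7

1 (10/13 voted 1)


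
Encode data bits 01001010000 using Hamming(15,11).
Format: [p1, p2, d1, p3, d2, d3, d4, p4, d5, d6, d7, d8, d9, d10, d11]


Parity bits: p1=1, p2=1, p3=1, p4=0

110110001010000


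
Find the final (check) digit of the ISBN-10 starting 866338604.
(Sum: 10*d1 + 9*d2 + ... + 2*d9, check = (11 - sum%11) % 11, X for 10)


Weighted sum: 293
293 mod 11 = 7

Check digit: 4


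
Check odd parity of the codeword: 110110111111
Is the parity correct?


Number of 1s: 10

No, parity error (10 ones)


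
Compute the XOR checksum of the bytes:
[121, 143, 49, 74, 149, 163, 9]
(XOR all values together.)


XOR chain: 121 ^ 143 ^ 49 ^ 74 ^ 149 ^ 163 ^ 9 = 178

178


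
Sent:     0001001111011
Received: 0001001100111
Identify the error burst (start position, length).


XOR: 0000000011100

Burst at position 8, length 3


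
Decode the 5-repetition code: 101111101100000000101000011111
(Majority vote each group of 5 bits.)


Groups: 10111, 11011, 00000, 00010, 10000, 11111
Majority votes: 110001

110001


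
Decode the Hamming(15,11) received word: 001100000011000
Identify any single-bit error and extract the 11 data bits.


Syndrome = 0: no error detected

Data: 10000011000 (no errors)


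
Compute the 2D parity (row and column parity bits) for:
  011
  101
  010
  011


Row parities: 0010
Column parities: 111

Row P: 0010, Col P: 111, Corner: 1


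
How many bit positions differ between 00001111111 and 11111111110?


XOR: 11110000001
Count of 1s: 5

5


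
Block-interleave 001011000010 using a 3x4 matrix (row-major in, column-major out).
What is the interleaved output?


Matrix:
  0010
  1100
  0010
Read columns: 010010101000

010010101000


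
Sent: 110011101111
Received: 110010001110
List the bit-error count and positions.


XOR: 000001100001

3 error(s) at position(s): 5, 6, 11


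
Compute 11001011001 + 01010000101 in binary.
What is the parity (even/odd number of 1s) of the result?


11001011001 = 1625
01010000101 = 645
Sum = 2270 = 100011011110
1s count = 7

odd parity (7 ones in 100011011110)


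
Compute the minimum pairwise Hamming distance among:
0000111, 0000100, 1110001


Comparing all pairs, minimum distance: 2
Can detect 1 errors, correct 0 errors

2


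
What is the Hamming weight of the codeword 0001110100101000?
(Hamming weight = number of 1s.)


Counting 1s in 0001110100101000

6


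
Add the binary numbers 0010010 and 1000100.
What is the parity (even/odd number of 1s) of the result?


0010010 = 18
1000100 = 68
Sum = 86 = 1010110
1s count = 4

even parity (4 ones in 1010110)


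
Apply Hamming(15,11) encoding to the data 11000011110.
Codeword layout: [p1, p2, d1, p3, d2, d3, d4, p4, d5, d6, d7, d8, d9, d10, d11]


Parity bits: p1=0, p2=1, p3=0, p4=0

011010000011110


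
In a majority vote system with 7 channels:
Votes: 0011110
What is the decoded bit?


Ones: 4 out of 7
Threshold: 4

1 (4/7 voted 1)


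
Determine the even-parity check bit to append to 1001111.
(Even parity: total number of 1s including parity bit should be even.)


Number of 1s in data: 5
Parity bit: 1

1


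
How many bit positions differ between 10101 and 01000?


XOR: 11101
Count of 1s: 4

4


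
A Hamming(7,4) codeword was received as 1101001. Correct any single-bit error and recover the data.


Syndrome = 0: no error detected

Data: 0001 (no errors)


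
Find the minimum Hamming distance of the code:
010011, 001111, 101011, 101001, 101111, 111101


Comparing all pairs, minimum distance: 1
Can detect 0 errors, correct 0 errors

1


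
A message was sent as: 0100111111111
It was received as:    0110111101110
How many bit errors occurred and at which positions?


XOR: 0010000010001

3 error(s) at position(s): 2, 8, 12


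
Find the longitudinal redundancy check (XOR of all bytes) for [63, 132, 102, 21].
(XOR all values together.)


XOR chain: 63 ^ 132 ^ 102 ^ 21 = 200

200


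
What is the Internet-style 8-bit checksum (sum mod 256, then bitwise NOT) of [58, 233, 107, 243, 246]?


Sum = 887 mod 256 = 119
Complement = 136

136


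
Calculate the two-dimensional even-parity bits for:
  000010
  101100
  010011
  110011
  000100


Row parities: 11101
Column parities: 001010

Row P: 11101, Col P: 001010, Corner: 0


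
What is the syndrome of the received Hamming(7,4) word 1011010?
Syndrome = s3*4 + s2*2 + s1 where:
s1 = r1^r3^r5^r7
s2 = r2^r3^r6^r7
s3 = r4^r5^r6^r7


s1=0, s2=0, s3=0

Syndrome = 0 (no error)


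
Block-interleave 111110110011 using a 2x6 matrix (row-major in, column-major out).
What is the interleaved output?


Matrix:
  111110
  110011
Read columns: 111110101101

111110101101


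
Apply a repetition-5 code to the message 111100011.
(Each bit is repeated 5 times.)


Each bit -> 5 copies

111111111111111111110000000000000001111111111


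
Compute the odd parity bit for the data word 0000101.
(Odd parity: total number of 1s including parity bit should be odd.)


Number of 1s in data: 2
Parity bit: 1

1


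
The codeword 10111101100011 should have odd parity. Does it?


Number of 1s: 9

Yes, parity is correct (9 ones)


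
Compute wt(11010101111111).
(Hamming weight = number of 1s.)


Counting 1s in 11010101111111

11


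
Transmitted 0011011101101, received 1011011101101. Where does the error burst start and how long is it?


XOR: 1000000000000

Burst at position 0, length 1


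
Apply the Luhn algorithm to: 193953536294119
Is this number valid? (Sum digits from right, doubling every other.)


Luhn sum = 83
83 mod 10 = 3

Invalid (Luhn sum mod 10 = 3)


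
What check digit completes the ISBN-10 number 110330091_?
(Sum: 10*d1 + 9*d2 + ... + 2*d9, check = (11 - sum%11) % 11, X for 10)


Weighted sum: 87
87 mod 11 = 10

Check digit: 1


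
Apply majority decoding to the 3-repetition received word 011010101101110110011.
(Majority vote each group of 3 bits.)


Groups: 011, 010, 101, 101, 110, 110, 011
Majority votes: 1011111

1011111


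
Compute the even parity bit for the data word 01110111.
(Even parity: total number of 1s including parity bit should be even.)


Number of 1s in data: 6
Parity bit: 0

0


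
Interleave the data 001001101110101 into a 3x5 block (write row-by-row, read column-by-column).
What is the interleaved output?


Matrix:
  00100
  11011
  10101
Read columns: 011010101010011

011010101010011


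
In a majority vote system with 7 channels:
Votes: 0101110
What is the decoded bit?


Ones: 4 out of 7
Threshold: 4

1 (4/7 voted 1)


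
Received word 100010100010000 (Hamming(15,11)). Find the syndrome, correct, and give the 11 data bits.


Syndrome = 8: error at position 8

Data: 01010010000 (corrected bit 8)


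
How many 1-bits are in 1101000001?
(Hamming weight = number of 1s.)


Counting 1s in 1101000001

4


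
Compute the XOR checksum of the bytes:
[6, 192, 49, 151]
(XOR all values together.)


XOR chain: 6 ^ 192 ^ 49 ^ 151 = 96

96


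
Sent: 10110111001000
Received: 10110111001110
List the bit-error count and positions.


XOR: 00000000000110

2 error(s) at position(s): 11, 12


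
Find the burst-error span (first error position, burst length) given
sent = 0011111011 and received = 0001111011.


XOR: 0010000000

Burst at position 2, length 1


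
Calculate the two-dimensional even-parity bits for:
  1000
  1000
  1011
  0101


Row parities: 1110
Column parities: 1110

Row P: 1110, Col P: 1110, Corner: 1


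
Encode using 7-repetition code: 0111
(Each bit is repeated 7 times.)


Each bit -> 7 copies

0000000111111111111111111111


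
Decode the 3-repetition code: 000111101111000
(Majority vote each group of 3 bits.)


Groups: 000, 111, 101, 111, 000
Majority votes: 01110

01110


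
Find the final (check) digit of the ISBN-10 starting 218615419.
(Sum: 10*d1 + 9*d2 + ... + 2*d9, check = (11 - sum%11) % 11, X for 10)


Weighted sum: 203
203 mod 11 = 5

Check digit: 6


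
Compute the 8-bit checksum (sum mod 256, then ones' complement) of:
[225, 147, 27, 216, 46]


Sum = 661 mod 256 = 149
Complement = 106

106


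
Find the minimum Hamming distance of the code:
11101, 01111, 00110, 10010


Comparing all pairs, minimum distance: 2
Can detect 1 errors, correct 0 errors

2


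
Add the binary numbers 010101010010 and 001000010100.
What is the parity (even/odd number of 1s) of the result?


010101010010 = 1362
001000010100 = 532
Sum = 1894 = 11101100110
1s count = 7

odd parity (7 ones in 11101100110)


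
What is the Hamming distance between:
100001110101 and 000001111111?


XOR: 100000001010
Count of 1s: 3

3


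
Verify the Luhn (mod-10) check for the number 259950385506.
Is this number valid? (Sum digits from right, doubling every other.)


Luhn sum = 54
54 mod 10 = 4

Invalid (Luhn sum mod 10 = 4)


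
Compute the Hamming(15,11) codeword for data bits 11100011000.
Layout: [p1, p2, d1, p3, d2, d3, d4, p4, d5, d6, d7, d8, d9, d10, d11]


Parity bits: p1=1, p2=1, p3=1, p4=0

111111000011000


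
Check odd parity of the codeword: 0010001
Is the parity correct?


Number of 1s: 2

No, parity error (2 ones)


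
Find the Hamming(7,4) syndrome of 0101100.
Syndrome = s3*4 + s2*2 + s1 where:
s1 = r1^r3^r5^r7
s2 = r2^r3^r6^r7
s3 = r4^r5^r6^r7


s1=1, s2=1, s3=0

Syndrome = 3 (error at position 3)


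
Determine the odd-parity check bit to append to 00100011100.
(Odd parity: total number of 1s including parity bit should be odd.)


Number of 1s in data: 4
Parity bit: 1

1


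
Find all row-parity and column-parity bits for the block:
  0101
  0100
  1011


Row parities: 011
Column parities: 1010

Row P: 011, Col P: 1010, Corner: 0


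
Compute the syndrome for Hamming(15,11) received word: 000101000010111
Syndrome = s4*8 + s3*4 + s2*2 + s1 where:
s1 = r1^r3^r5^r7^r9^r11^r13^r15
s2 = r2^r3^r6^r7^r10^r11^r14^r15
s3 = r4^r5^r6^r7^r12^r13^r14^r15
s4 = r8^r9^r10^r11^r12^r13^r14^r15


s1=1, s2=0, s3=1, s4=0

Syndrome = 5 (error at position 5)


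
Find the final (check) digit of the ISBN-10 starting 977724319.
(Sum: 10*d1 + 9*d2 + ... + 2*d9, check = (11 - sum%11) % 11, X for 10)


Weighted sum: 323
323 mod 11 = 4

Check digit: 7


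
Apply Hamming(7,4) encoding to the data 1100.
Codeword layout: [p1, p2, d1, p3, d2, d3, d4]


Parity bits: p1=0, p2=1, p3=1

0111100


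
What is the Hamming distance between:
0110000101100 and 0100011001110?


XOR: 0010011100010
Count of 1s: 5

5


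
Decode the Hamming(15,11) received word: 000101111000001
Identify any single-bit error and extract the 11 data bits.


Syndrome = 11: error at position 11

Data: 00111010001 (corrected bit 11)


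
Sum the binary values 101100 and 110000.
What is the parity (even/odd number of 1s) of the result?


101100 = 44
110000 = 48
Sum = 92 = 1011100
1s count = 4

even parity (4 ones in 1011100)


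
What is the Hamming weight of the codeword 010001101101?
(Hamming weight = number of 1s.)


Counting 1s in 010001101101

6


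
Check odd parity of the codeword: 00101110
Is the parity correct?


Number of 1s: 4

No, parity error (4 ones)


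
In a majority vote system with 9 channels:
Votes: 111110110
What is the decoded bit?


Ones: 7 out of 9
Threshold: 5

1 (7/9 voted 1)


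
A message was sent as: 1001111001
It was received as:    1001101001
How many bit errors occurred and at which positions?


XOR: 0000010000

1 error(s) at position(s): 5


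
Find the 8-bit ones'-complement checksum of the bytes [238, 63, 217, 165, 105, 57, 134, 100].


Sum = 1079 mod 256 = 55
Complement = 200

200


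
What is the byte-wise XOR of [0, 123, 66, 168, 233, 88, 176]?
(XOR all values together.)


XOR chain: 0 ^ 123 ^ 66 ^ 168 ^ 233 ^ 88 ^ 176 = 144

144


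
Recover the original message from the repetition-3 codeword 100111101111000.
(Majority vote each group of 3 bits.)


Groups: 100, 111, 101, 111, 000
Majority votes: 01110

01110


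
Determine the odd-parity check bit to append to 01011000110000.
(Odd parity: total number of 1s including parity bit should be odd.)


Number of 1s in data: 5
Parity bit: 0

0


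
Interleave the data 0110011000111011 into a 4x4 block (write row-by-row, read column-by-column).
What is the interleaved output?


Matrix:
  0110
  0110
  0011
  1011
Read columns: 0001110011110011

0001110011110011


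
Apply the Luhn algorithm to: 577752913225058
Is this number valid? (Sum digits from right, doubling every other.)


Luhn sum = 61
61 mod 10 = 1

Invalid (Luhn sum mod 10 = 1)


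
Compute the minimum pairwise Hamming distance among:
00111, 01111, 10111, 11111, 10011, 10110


Comparing all pairs, minimum distance: 1
Can detect 0 errors, correct 0 errors

1


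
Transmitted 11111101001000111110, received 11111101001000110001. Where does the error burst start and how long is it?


XOR: 00000000000000001111

Burst at position 16, length 4


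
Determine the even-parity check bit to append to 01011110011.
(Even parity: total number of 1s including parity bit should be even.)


Number of 1s in data: 7
Parity bit: 1

1


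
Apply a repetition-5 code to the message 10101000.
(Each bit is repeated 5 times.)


Each bit -> 5 copies

1111100000111110000011111000000000000000


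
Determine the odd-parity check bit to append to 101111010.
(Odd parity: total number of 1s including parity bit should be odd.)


Number of 1s in data: 6
Parity bit: 1

1


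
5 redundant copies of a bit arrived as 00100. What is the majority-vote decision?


Ones: 1 out of 5
Threshold: 3

0 (1/5 voted 1)


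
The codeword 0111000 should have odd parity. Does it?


Number of 1s: 3

Yes, parity is correct (3 ones)


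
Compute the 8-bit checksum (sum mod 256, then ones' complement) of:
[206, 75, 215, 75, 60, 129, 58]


Sum = 818 mod 256 = 50
Complement = 205

205


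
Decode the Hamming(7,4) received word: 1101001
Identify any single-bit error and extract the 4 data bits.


Syndrome = 0: no error detected

Data: 0001 (no errors)


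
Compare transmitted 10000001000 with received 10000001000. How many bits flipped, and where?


XOR: 00000000000

0 errors (received matches sent)


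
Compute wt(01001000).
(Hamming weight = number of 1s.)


Counting 1s in 01001000

2


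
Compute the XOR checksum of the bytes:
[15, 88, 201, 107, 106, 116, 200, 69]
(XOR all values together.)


XOR chain: 15 ^ 88 ^ 201 ^ 107 ^ 106 ^ 116 ^ 200 ^ 69 = 102

102


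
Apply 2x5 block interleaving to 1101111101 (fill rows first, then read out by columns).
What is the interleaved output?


Matrix:
  11011
  11101
Read columns: 1111011011

1111011011


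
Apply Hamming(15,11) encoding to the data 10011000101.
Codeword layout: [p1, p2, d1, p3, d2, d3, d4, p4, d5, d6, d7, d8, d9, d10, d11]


Parity bits: p1=1, p2=1, p3=1, p4=1

111100111000101


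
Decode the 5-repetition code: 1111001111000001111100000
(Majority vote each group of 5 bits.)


Groups: 11110, 01111, 00000, 11111, 00000
Majority votes: 11010

11010


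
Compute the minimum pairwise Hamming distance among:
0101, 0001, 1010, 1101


Comparing all pairs, minimum distance: 1
Can detect 0 errors, correct 0 errors

1


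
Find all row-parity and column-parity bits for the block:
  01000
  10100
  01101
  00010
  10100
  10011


Row parities: 101101
Column parities: 10100

Row P: 101101, Col P: 10100, Corner: 0


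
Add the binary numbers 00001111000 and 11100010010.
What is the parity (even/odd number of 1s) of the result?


00001111000 = 120
11100010010 = 1810
Sum = 1930 = 11110001010
1s count = 6

even parity (6 ones in 11110001010)


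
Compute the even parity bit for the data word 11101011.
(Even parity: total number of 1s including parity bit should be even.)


Number of 1s in data: 6
Parity bit: 0

0


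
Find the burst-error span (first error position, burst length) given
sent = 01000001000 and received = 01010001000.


XOR: 00010000000

Burst at position 3, length 1


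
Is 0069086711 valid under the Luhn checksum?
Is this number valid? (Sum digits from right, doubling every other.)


Luhn sum = 33
33 mod 10 = 3

Invalid (Luhn sum mod 10 = 3)


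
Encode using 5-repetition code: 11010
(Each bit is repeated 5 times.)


Each bit -> 5 copies

1111111111000001111100000


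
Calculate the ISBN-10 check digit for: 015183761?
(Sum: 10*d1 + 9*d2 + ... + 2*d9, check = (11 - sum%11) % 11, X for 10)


Weighted sum: 167
167 mod 11 = 2

Check digit: 9


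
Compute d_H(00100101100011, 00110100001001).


XOR: 00010001101010
Count of 1s: 5

5


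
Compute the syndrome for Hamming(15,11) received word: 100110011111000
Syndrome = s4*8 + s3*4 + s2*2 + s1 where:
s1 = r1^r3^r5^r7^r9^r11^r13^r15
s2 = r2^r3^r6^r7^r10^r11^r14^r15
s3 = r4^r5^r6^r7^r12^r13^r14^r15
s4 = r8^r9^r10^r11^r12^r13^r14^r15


s1=0, s2=0, s3=1, s4=1

Syndrome = 12 (error at position 12)


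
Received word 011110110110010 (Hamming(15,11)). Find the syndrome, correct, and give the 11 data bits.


Syndrome = 0: no error detected

Data: 11010110010 (no errors)


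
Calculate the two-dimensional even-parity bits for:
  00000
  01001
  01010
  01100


Row parities: 0000
Column parities: 01111

Row P: 0000, Col P: 01111, Corner: 0


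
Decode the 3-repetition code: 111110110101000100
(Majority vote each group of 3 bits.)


Groups: 111, 110, 110, 101, 000, 100
Majority votes: 111100

111100


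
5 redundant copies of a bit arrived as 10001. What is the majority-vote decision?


Ones: 2 out of 5
Threshold: 3

0 (2/5 voted 1)


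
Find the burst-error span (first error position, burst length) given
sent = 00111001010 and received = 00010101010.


XOR: 00101100000

Burst at position 2, length 4


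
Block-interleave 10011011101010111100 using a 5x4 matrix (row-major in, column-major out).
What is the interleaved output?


Matrix:
  1001
  1011
  1010
  1011
  1100
Read columns: 11111000010111011010

11111000010111011010


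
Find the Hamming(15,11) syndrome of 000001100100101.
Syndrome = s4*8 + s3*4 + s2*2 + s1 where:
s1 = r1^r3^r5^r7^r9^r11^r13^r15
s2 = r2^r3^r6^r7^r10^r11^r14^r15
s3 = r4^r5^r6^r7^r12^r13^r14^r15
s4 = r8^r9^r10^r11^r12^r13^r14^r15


s1=1, s2=0, s3=0, s4=1

Syndrome = 9 (error at position 9)


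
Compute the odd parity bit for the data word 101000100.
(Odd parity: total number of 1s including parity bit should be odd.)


Number of 1s in data: 3
Parity bit: 0

0


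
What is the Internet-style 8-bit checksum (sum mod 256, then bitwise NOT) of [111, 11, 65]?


Sum = 187 mod 256 = 187
Complement = 68

68


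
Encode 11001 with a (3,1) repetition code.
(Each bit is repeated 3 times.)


Each bit -> 3 copies

111111000000111


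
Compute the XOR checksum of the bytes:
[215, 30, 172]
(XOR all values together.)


XOR chain: 215 ^ 30 ^ 172 = 101

101


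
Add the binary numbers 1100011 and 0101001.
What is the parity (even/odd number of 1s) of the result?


1100011 = 99
0101001 = 41
Sum = 140 = 10001100
1s count = 3

odd parity (3 ones in 10001100)


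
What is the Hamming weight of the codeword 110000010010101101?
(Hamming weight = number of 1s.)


Counting 1s in 110000010010101101

8


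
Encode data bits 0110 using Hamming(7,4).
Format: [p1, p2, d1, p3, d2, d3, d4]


Parity bits: p1=1, p2=1, p3=0

1100110


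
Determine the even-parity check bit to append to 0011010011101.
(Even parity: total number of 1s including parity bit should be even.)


Number of 1s in data: 7
Parity bit: 1

1


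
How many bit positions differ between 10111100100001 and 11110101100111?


XOR: 01001001000110
Count of 1s: 5

5


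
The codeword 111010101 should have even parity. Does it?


Number of 1s: 6

Yes, parity is correct (6 ones)


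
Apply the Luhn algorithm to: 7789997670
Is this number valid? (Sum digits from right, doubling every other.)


Luhn sum = 62
62 mod 10 = 2

Invalid (Luhn sum mod 10 = 2)


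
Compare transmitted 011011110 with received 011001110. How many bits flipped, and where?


XOR: 000010000

1 error(s) at position(s): 4


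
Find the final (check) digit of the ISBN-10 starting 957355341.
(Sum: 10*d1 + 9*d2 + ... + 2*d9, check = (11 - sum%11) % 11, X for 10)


Weighted sum: 293
293 mod 11 = 7

Check digit: 4


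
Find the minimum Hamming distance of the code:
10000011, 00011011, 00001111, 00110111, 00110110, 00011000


Comparing all pairs, minimum distance: 1
Can detect 0 errors, correct 0 errors

1


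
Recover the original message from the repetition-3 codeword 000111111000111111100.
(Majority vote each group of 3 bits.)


Groups: 000, 111, 111, 000, 111, 111, 100
Majority votes: 0110110

0110110


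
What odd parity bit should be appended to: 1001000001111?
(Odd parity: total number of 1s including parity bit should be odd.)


Number of 1s in data: 6
Parity bit: 1

1


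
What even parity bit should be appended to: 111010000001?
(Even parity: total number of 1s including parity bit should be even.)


Number of 1s in data: 5
Parity bit: 1

1


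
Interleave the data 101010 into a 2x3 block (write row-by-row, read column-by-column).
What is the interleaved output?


Matrix:
  101
  010
Read columns: 100110

100110


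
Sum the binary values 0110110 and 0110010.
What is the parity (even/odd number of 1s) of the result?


0110110 = 54
0110010 = 50
Sum = 104 = 1101000
1s count = 3

odd parity (3 ones in 1101000)


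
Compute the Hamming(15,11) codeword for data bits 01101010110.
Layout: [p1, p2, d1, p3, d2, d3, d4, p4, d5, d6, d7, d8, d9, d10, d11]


Parity bits: p1=0, p2=1, p3=0, p4=0

010011001010110


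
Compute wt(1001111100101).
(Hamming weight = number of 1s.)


Counting 1s in 1001111100101

8


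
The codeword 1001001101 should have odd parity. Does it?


Number of 1s: 5

Yes, parity is correct (5 ones)


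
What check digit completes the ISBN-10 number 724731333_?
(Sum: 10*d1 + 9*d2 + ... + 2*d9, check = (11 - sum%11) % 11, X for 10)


Weighted sum: 219
219 mod 11 = 10

Check digit: 1


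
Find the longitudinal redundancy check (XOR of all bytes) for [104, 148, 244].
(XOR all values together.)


XOR chain: 104 ^ 148 ^ 244 = 8

8


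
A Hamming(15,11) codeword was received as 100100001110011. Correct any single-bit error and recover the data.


Syndrome = 12: error at position 12

Data: 00001111011 (corrected bit 12)


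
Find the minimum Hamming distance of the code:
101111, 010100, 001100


Comparing all pairs, minimum distance: 2
Can detect 1 errors, correct 0 errors

2


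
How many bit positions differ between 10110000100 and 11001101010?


XOR: 01111101110
Count of 1s: 8

8


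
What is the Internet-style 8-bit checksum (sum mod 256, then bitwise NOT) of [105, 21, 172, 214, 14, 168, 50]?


Sum = 744 mod 256 = 232
Complement = 23

23


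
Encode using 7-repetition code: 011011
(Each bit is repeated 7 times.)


Each bit -> 7 copies

000000011111111111111000000011111111111111


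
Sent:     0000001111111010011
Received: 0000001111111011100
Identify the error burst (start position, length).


XOR: 0000000000000001111

Burst at position 15, length 4


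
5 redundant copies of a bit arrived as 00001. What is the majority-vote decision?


Ones: 1 out of 5
Threshold: 3

0 (1/5 voted 1)


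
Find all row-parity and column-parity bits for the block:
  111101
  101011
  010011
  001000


Row parities: 1011
Column parities: 001101

Row P: 1011, Col P: 001101, Corner: 1


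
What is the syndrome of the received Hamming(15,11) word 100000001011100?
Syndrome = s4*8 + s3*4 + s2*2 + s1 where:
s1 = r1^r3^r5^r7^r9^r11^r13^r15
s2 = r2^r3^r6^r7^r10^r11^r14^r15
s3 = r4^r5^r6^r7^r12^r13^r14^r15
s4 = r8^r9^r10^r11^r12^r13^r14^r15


s1=0, s2=1, s3=0, s4=0

Syndrome = 2 (error at position 2)


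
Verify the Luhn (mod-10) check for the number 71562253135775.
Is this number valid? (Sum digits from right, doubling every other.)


Luhn sum = 46
46 mod 10 = 6

Invalid (Luhn sum mod 10 = 6)


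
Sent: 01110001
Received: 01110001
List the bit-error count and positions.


XOR: 00000000

0 errors (received matches sent)


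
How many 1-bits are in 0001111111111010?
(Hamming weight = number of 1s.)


Counting 1s in 0001111111111010

11


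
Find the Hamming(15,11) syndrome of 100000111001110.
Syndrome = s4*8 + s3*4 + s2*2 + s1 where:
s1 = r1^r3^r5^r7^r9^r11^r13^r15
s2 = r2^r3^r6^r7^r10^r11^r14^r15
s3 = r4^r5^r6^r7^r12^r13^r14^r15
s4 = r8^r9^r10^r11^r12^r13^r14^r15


s1=0, s2=0, s3=0, s4=1

Syndrome = 8 (error at position 8)


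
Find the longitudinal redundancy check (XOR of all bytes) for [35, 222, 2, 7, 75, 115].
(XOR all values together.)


XOR chain: 35 ^ 222 ^ 2 ^ 7 ^ 75 ^ 115 = 192

192


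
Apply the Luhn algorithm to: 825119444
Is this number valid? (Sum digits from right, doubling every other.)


Luhn sum = 45
45 mod 10 = 5

Invalid (Luhn sum mod 10 = 5)


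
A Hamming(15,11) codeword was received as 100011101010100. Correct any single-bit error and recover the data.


Syndrome = 10: error at position 10

Data: 01111110100 (corrected bit 10)


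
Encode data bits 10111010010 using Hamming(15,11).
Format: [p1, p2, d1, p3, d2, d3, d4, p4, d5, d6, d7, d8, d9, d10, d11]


Parity bits: p1=0, p2=1, p3=1, p4=1

011101111010010


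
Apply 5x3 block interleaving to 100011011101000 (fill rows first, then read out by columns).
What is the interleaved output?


Matrix:
  100
  011
  011
  101
  000
Read columns: 100100110001110

100100110001110


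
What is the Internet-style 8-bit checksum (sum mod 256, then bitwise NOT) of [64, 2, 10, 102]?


Sum = 178 mod 256 = 178
Complement = 77

77


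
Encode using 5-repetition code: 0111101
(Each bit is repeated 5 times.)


Each bit -> 5 copies

00000111111111111111111110000011111


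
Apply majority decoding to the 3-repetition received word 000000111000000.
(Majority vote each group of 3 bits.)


Groups: 000, 000, 111, 000, 000
Majority votes: 00100

00100


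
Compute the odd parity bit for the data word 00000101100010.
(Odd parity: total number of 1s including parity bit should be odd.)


Number of 1s in data: 4
Parity bit: 1

1


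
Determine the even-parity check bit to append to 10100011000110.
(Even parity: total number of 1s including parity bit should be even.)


Number of 1s in data: 6
Parity bit: 0

0


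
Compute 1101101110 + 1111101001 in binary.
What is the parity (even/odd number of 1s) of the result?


1101101110 = 878
1111101001 = 1001
Sum = 1879 = 11101010111
1s count = 8

even parity (8 ones in 11101010111)


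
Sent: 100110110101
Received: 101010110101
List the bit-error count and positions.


XOR: 001100000000

2 error(s) at position(s): 2, 3


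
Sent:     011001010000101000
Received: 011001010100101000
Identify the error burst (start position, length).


XOR: 000000000100000000

Burst at position 9, length 1


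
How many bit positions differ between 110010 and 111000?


XOR: 001010
Count of 1s: 2

2


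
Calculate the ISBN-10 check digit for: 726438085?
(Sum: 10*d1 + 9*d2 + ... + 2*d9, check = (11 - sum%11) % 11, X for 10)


Weighted sum: 256
256 mod 11 = 3

Check digit: 8


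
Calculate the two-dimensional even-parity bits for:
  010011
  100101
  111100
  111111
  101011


Row parities: 11000
Column parities: 011110

Row P: 11000, Col P: 011110, Corner: 0


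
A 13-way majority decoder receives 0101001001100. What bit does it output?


Ones: 5 out of 13
Threshold: 7

0 (5/13 voted 1)


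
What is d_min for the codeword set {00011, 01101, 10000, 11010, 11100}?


Comparing all pairs, minimum distance: 2
Can detect 1 errors, correct 0 errors

2


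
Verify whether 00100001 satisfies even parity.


Number of 1s: 2

Yes, parity is correct (2 ones)


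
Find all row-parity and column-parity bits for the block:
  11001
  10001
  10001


Row parities: 100
Column parities: 11001

Row P: 100, Col P: 11001, Corner: 1


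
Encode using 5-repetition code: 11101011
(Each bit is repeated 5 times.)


Each bit -> 5 copies

1111111111111110000011111000001111111111


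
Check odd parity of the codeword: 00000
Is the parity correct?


Number of 1s: 0

No, parity error (0 ones)


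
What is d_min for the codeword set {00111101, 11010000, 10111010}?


Comparing all pairs, minimum distance: 4
Can detect 3 errors, correct 1 errors

4


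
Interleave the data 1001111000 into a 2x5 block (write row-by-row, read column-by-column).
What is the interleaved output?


Matrix:
  10011
  11000
Read columns: 1101001010

1101001010


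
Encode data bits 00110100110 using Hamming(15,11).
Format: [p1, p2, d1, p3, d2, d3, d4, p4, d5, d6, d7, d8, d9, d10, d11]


Parity bits: p1=0, p2=0, p3=0, p4=1

000001110100110


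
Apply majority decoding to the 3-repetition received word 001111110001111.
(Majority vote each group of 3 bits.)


Groups: 001, 111, 110, 001, 111
Majority votes: 01101

01101
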